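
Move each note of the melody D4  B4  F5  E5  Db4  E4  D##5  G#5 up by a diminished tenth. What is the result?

D4 gives Fb5
B4 gives Db6
F5 gives Abb6
E5 gives Gb6
Db4 gives Fbb5
E4 gives Gb5
D##5 gives F#6
G#5 gives Bb6

Fb5 Db6 Abb6 Gb6 Fbb5 Gb5 F#6 Bb6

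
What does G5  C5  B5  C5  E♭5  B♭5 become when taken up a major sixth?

G5 -> E6
C5 -> A5
B5 -> G#6
C5 -> A5
Eb5 -> C6
Bb5 -> G6

E6 A5 G#6 A5 C6 G6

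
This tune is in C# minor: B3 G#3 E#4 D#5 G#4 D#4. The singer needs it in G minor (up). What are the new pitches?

F4 D4 B4 A5 D5 A4

From C# up to G is a diminished fifth; apply that to each pitch.
B3 to F4
G#3 to D4
E#4 to B4
D#5 to A5
G#4 to D5
D#4 to A4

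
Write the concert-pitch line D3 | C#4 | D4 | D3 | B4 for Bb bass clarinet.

The Bb bass clarinet sounds a major ninth below written, so the written part must be a major ninth above concert — transpose each note up.
D3 to E4
C#4 to D#5
D4 to E5
D3 to E4
B4 to C#6

E4 D#5 E5 E4 C#6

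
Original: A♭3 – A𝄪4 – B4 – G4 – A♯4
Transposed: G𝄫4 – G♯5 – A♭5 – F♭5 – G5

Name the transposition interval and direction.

Take the first pair: Ab3 → Gbb4. A to G spans 7 letter names, so the interval is some kind of seventh.
Ab3 to Gbb4 is 9 semitones, which makes it a diminished seventh; the second version is higher, so the direction is up.
Checking another pair — A#4 → G5 — gives the same interval.

up a diminished seventh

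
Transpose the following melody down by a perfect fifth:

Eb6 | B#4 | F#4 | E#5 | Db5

Ab5 E#4 B3 A#4 Gb4

Eb6 -> Ab5
B#4 -> E#4
F#4 -> B3
E#5 -> A#4
Db5 -> Gb4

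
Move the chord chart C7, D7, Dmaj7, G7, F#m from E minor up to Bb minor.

Gb7 Ab7 Abmaj7 Db7 Cm

E minor up to Bb minor is a diminished fifth; each chord root moves by that interval while the quality stays the same.
C7: root C up a diminished fifth → Gb, giving Gb7.
D7: root D up a diminished fifth → Ab, giving Ab7.
Dmaj7: root D up a diminished fifth → Ab, giving Abmaj7.
G7: root G up a diminished fifth → Db, giving Db7.
F#m: root F# up a diminished fifth → C, giving Cm.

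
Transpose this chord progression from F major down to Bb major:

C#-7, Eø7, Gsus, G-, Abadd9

F#-7 Aø7 Csus C- Dbadd9

F major down to Bb major is a perfect fifth; each chord root moves by that interval while the quality stays the same.
C#-7: root C# down a perfect fifth → F#, giving F#-7.
Eø7: root E down a perfect fifth → A, giving Aø7.
Gsus: root G down a perfect fifth → C, giving Csus.
G-: root G down a perfect fifth → C, giving C-.
Abadd9: root Ab down a perfect fifth → Db, giving Dbadd9.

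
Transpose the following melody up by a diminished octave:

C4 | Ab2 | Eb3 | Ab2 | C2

Cb5 Abb3 Ebb4 Abb3 Cb3

C4 to Cb5
Ab2 to Abb3
Eb3 to Ebb4
Ab2 to Abb3
C2 to Cb3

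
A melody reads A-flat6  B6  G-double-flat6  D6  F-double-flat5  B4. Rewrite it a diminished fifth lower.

Ab6 -> D6
B6 -> E#6
Gbb6 -> Cb6
D6 -> G#5
Fbb5 -> Bbb4
B4 -> E#4

D6 E#6 Cb6 G#5 Bbb4 E#4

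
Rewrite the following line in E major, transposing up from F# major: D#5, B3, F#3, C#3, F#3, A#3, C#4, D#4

F# major to E major up is a minor seventh, so every note moves up by that interval.
D#5 gives C#6
B3 gives A4
F#3 gives E4
C#3 gives B3
F#3 gives E4
A#3 gives G#4
C#4 gives B4
D#4 gives C#5

C#6 A4 E4 B3 E4 G#4 B4 C#5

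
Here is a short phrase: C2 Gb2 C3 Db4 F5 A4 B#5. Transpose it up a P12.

G3 Db4 G4 Ab5 C7 E6 F##7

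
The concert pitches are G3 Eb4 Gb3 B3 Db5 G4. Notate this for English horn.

D4 Bb4 Db4 F#4 Ab5 D5

The English horn sounds a perfect fifth below written, so the written part must be a perfect fifth above concert — transpose each note up.
G3 gives D4
Eb4 gives Bb4
Gb3 gives Db4
B3 gives F#4
Db5 gives Ab5
G4 gives D5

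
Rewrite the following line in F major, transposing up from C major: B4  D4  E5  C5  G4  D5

From C up to F is a perfect fourth; apply that to each pitch.
B4 -> E5
D4 -> G4
E5 -> A5
C5 -> F5
G4 -> C5
D5 -> G5

E5 G4 A5 F5 C5 G5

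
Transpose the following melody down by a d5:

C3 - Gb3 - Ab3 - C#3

C3: a fifth down reaches F, and 6 semitones makes it F#2.
A diminished fifth down from Gb3 gives C3.
Ab3 down a diminished fifth is D3.
C#3 down a diminished fifth is F##2.

F#2 C3 D3 F##2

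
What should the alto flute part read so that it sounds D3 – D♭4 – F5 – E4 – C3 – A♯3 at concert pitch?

The alto flute sounds a perfect fourth below written, so the written part must be a perfect fourth above concert — transpose each note up.
D3 → G3
Db4 → Gb4
F5 → Bb5
E4 → A4
C3 → F3
A#3 → D#4

G3 Gb4 Bb5 A4 F3 D#4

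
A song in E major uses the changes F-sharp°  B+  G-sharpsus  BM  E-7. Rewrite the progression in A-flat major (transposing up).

E major up to A-flat major is a diminished fourth; each chord root moves by that interval while the quality stays the same.
F-sharp°: root F-sharp up a diminished fourth → Bb, giving Bb°.
B+: root B up a diminished fourth → Eb, giving Eb+.
G-sharpsus: root G-sharp up a diminished fourth → C, giving Csus.
BM: root B up a diminished fourth → Eb, giving EbM.
E-7: root E up a diminished fourth → Ab, giving Ab-7.

Bb° Eb+ Csus EbM Ab-7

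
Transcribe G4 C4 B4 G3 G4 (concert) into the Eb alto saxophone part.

E5 A4 G#5 E4 E5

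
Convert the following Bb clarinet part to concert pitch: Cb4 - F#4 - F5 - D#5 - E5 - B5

The Bb clarinet sounds a major second below written, so transpose each written note down a major second.
Cb4 → Bbb3
F#4 → E4
F5 → Eb5
D#5 → C#5
E5 → D5
B5 → A5

Bbb3 E4 Eb5 C#5 D5 A5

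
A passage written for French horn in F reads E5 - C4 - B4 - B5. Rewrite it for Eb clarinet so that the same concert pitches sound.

F#4 D3 C#4 C#5

First find concert pitch: the French horn in F sounds a perfect fifth below written, so E5 C4 B4 B5 sounds A4 F3 E4 E5.
Then write for Eb clarinet: it sounds a minor third above written, so the part must be a minor third below concert.
A4 → F#4
F3 → D3
E4 → C#4
E5 → C#5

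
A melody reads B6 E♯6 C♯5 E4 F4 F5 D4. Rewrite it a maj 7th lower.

B6 → C6
E#6 → F#5
C#5 → D4
E4 → F3
F4 → Gb3
F5 → Gb4
D4 → Eb3

C6 F#5 D4 F3 Gb3 Gb4 Eb3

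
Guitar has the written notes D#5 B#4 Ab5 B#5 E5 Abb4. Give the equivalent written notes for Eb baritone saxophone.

B#5 G##5 F6 G##6 C#6 Fb5

First find concert pitch: the guitar sounds a perfect octave below written, so D#5 B#4 Ab5 B#5 E5 Abb4 sounds D#4 B#3 Ab4 B#4 E4 Abb3.
Then write for Eb baritone saxophone: it sounds a major thirteenth below written, so the part must be a major thirteenth above concert.
D#4 → B#5
B#3 → G##5
Ab4 → F6
B#4 → G##6
E4 → C#6
Abb3 → Fb5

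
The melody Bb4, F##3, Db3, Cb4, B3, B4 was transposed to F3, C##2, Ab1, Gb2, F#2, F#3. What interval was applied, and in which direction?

Take the first pair: Bb4 → F3. B to F spans 11 letter names, so the interval is some kind of eleventh.
F3 to Bb4 is 17 semitones, which makes it a perfect eleventh; the second version is lower, so the direction is down.
Checking another pair — B4 → F#3 — gives the same interval.

down a perfect eleventh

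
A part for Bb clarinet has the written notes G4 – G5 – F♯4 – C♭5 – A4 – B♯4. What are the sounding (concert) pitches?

F4 F5 E4 Bbb4 G4 A#4

The Bb clarinet sounds a major second below written, so transpose each written note down a major second.
G4 -> F4
G5 -> F5
F#4 -> E4
Cb5 -> Bbb4
A4 -> G4
B#4 -> A#4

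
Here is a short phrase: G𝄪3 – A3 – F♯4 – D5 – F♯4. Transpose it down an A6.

G##3 becomes B2
A3 becomes Cb3
F#4 becomes Ab3
D5 becomes Fb4
F#4 becomes Ab3

B2 Cb3 Ab3 Fb4 Ab3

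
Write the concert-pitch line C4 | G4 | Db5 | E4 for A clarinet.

Eb4 Bb4 Fb5 G4

The A clarinet sounds a minor third below written, so the written part must be a minor third above concert — transpose each note up.
C4 gives Eb4
G4 gives Bb4
Db5 gives Fb5
E4 gives G4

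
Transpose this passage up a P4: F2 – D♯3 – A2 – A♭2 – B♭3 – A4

F2 → Bb2
D#3 → G#3
A2 → D3
Ab2 → Db3
Bb3 → Eb4
A4 → D5

Bb2 G#3 D3 Db3 Eb4 D5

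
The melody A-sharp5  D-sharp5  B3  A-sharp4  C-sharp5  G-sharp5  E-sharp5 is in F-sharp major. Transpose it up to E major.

G#6 C#6 A4 G#5 B5 F#6 D#6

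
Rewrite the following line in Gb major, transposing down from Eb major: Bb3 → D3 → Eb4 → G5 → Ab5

Eb major to Gb major down is a major sixth, so every note moves down by that interval.
Bb3 to Db3
D3 to F2
Eb4 to Gb3
G5 to Bb4
Ab5 to Cb5

Db3 F2 Gb3 Bb4 Cb5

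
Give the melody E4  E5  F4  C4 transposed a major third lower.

C4 C5 Db4 Ab3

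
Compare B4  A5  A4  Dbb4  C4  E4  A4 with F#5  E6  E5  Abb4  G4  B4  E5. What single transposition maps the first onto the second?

From B4 to F#5 is 5 letter names — a fifth of some quality.
B4 to F#5 is 7 semitones, which makes it a perfect fifth; the second version is higher, so the direction is up.
Checking another pair — A4 → E5 — gives the same interval.

up a perfect fifth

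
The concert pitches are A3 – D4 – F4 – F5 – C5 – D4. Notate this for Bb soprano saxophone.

The Bb soprano saxophone sounds a major second below written, so the written part must be a major second above concert — transpose each note up.
A3 gives B3
D4 gives E4
F4 gives G4
F5 gives G5
C5 gives D5
D4 gives E4

B3 E4 G4 G5 D5 E4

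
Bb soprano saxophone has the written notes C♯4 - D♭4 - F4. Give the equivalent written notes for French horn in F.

F#4 Gb4 Bb4

First find concert pitch: the Bb soprano saxophone sounds a major second below written, so C♯4 D♭4 F4 sounds B3 Cb4 Eb4.
Then write for French horn in F: it sounds a perfect fifth below written, so the part must be a perfect fifth above concert.
B3 → F#4
Cb4 → Gb4
Eb4 → Bb4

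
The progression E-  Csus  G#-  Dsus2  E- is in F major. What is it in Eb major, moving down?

D- Bbsus F#- Csus2 D-

F major down to Eb major is a major second; each chord root moves by that interval while the quality stays the same.
E-: root E down a major second → D, giving D-.
Csus: root C down a major second → Bb, giving Bbsus.
G#-: root G# down a major second → F#, giving F#-.
Dsus2: root D down a major second → C, giving Csus2.
E-: root E down a major second → D, giving D-.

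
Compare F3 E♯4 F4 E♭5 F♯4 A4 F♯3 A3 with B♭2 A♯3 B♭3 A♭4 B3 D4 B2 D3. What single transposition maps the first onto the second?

From F3 to Bb2 is 5 letter names — a fifth of some quality.
Bb2 to F3 is 7 semitones, which makes it a perfect fifth; the second version is lower, so the direction is down.
Checking another pair — A3 → D3 — gives the same interval.

down a perfect fifth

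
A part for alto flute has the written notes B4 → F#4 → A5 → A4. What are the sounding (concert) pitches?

F#4 C#4 E5 E4

Written C4 on the alto flute sounds as G3, a perfect fourth lower; apply that shift to every note.
B4 -> F#4
F#4 -> C#4
A5 -> E5
A4 -> E4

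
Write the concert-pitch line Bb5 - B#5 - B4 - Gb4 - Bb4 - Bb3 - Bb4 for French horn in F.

The French horn in F sounds a perfect fifth below written, so the written part must be a perfect fifth above concert — transpose each note up.
Bb5 gives F6
B#5 gives F##6
B4 gives F#5
Gb4 gives Db5
Bb4 gives F5
Bb3 gives F4
Bb4 gives F5

F6 F##6 F#5 Db5 F5 F4 F5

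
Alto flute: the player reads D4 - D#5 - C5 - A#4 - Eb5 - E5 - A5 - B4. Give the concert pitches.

A3 A#4 G4 E#4 Bb4 B4 E5 F#4

Written C4 on the alto flute sounds as G3, a perfect fourth lower; apply that shift to every note.
D4 → A3
D#5 → A#4
C5 → G4
A#4 → E#4
Eb5 → Bb4
E5 → B4
A5 → E5
B4 → F#4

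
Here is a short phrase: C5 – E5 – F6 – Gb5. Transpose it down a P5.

C5 becomes F4
E5 becomes A4
F6 becomes Bb5
Gb5 becomes Cb5

F4 A4 Bb5 Cb5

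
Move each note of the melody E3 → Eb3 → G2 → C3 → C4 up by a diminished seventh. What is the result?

A diminished seventh up from E3 gives Db4.
Eb3 up a diminished seventh is Dbb4.
G2 up a diminished seventh is Fb3.
A diminished seventh up from C3 gives Bbb3.
C4 up a diminished seventh is Bbb4.

Db4 Dbb4 Fb3 Bbb3 Bbb4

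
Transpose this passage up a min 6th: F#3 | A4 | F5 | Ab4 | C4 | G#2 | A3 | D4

D4 F5 Db6 Fb5 Ab4 E3 F4 Bb4

F#3 → D4
A4 → F5
F5 → Db6
Ab4 → Fb5
C4 → Ab4
G#2 → E3
A3 → F4
D4 → Bb4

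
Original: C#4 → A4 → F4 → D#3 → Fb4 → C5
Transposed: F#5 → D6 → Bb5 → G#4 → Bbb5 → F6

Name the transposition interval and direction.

up a perfect eleventh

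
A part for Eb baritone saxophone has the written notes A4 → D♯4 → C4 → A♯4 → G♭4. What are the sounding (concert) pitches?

Written C4 on the Eb baritone saxophone sounds as Eb2, a major thirteenth lower; apply that shift to every note.
A4 to C3
D#4 to F#2
C4 to Eb2
A#4 to C#3
Gb4 to Bbb2

C3 F#2 Eb2 C#3 Bbb2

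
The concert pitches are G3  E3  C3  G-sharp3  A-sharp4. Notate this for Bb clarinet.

The Bb clarinet sounds a major second below written, so the written part must be a major second above concert — transpose each note up.
G3 -> A3
E3 -> F#3
C3 -> D3
G#3 -> A#3
A#4 -> B#4

A3 F#3 D3 A#3 B#4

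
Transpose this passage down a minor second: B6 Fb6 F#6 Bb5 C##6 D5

A#6 Eb6 E#6 A5 B##5 C#5

B6 -> A#6
Fb6 -> Eb6
F#6 -> E#6
Bb5 -> A5
C##6 -> B##5
D5 -> C#5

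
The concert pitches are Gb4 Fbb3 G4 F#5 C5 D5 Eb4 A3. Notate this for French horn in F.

Written C4 sounds as F3 on the French horn in F, so concert pitches are written a perfect fifth up.
Gb4 -> Db5
Fbb3 -> Cbb4
G4 -> D5
F#5 -> C#6
C5 -> G5
D5 -> A5
Eb4 -> Bb4
A3 -> E4

Db5 Cbb4 D5 C#6 G5 A5 Bb4 E4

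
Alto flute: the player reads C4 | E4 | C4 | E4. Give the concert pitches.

G3 B3 G3 B3

Written C4 on the alto flute sounds as G3, a perfect fourth lower; apply that shift to every note.
C4 gives G3
E4 gives B3
C4 gives G3
E4 gives B3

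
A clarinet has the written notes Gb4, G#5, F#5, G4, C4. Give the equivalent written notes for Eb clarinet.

First find concert pitch: the A clarinet sounds a minor third below written, so Gb4 G#5 F#5 G4 C4 sounds Eb4 E#5 D#5 E4 A3.
Then write for Eb clarinet: it sounds a minor third above written, so the part must be a minor third below concert.
Eb4 → C4
E#5 → C##5
D#5 → B#4
E4 → C#4
A3 → F#3

C4 C##5 B#4 C#4 F#3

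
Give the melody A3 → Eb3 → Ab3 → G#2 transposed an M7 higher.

A major seventh up from A3 gives G#4.
Eb3 up a major seventh is D4.
Ab3 up a major seventh is G4.
A major seventh up from G#2 gives F##3.

G#4 D4 G4 F##3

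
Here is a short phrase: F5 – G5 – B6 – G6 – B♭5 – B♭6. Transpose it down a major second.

F5 down a major second is Eb5.
G5 down a major second is F5.
B6: a second down reaches A, and 2 semitones makes it A6.
G6 down a major second is F6.
Bb5: a second down reaches A, and 2 semitones makes it Ab5.
A major second down from Bb6 gives Ab6.

Eb5 F5 A6 F6 Ab5 Ab6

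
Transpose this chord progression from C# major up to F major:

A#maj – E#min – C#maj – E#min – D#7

C# major up to F major is a diminished fourth; each chord root moves by that interval while the quality stays the same.
A#maj: root A# up a diminished fourth → D, giving Dmaj.
E#min: root E# up a diminished fourth → A, giving Amin.
C#maj: root C# up a diminished fourth → F, giving Fmaj.
E#min: root E# up a diminished fourth → A, giving Amin.
D#7: root D# up a diminished fourth → G, giving G7.

Dmaj Amin Fmaj Amin G7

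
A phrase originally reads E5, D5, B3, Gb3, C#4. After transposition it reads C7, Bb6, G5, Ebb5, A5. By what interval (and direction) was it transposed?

Take the first pair: E5 → C7. E to C spans 13 letter names, so the interval is some kind of thirteenth.
E5 to C7 is 20 semitones, which makes it a minor thirteenth; the second version is higher, so the direction is up.
Checking another pair — C#4 → A5 — gives the same interval.

up a minor thirteenth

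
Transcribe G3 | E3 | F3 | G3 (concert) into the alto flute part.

C4 A3 Bb3 C4

The alto flute sounds a perfect fourth below written, so the written part must be a perfect fourth above concert — transpose each note up.
G3 becomes C4
E3 becomes A3
F3 becomes Bb3
G3 becomes C4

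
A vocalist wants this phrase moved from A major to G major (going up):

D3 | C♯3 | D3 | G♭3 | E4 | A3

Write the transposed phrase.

C4 B3 C4 Fb4 D5 G4

A major to G major up is a minor seventh, so every note moves up by that interval.
D3 gives C4
C#3 gives B3
D3 gives C4
Gb3 gives Fb4
E4 gives D5
A3 gives G4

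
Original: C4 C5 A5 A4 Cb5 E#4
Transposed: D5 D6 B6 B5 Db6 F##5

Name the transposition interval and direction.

up a major ninth

From C4 to D5 is 9 letter names — a ninth of some quality.
C4 to D5 is 14 semitones, which makes it a major ninth; the second version is higher, so the direction is up.
Checking another pair — E#4 → F##5 — gives the same interval.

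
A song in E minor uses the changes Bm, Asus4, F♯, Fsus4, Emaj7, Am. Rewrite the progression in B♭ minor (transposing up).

E minor up to B♭ minor is a diminished fifth; each chord root moves by that interval while the quality stays the same.
Bm: root B up a diminished fifth → F, giving Fm.
Asus4: root A up a diminished fifth → Eb, giving Ebsus4.
F♯: root F♯ up a diminished fifth → C, giving C.
Fsus4: root F up a diminished fifth → Cb, giving Cbsus4.
Emaj7: root E up a diminished fifth → Bb, giving Bbmaj7.
Am: root A up a diminished fifth → Eb, giving Ebm.

Fm Ebsus4 C Cbsus4 Bbmaj7 Ebm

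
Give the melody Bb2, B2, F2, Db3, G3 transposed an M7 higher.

Bb2: a seventh up reaches A, and 11 semitones makes it A3.
A major seventh up from B2 gives A#3.
F2 up a major seventh is E3.
Db3 up a major seventh is C4.
G3: a seventh up reaches F, and 11 semitones makes it F#4.

A3 A#3 E3 C4 F#4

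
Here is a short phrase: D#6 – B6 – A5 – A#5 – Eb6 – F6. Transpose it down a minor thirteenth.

F##4 D#5 C#4 C##4 G4 A4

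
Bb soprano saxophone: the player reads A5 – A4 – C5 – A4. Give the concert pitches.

The Bb soprano saxophone sounds a major second below written, so transpose each written note down a major second.
A5 to G5
A4 to G4
C5 to Bb4
A4 to G4

G5 G4 Bb4 G4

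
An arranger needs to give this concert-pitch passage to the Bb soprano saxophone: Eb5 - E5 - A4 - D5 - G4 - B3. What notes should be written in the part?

F5 F#5 B4 E5 A4 C#4

The Bb soprano saxophone sounds a major second below written, so the written part must be a major second above concert — transpose each note up.
Eb5 gives F5
E5 gives F#5
A4 gives B4
D5 gives E5
G4 gives A4
B3 gives C#4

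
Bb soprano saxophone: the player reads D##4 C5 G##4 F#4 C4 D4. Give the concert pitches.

The Bb soprano saxophone sounds a major second below written, so transpose each written note down a major second.
D##4 gives C##4
C5 gives Bb4
G##4 gives F##4
F#4 gives E4
C4 gives Bb3
D4 gives C4

C##4 Bb4 F##4 E4 Bb3 C4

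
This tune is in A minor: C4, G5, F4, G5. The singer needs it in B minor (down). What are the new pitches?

A minor to B minor down is a minor seventh, so every note moves down by that interval.
C4 → D3
G5 → A4
F4 → G3
G5 → A4

D3 A4 G3 A4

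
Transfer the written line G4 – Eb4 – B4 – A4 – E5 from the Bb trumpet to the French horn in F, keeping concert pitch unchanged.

First find concert pitch: the Bb trumpet sounds a major second below written, so G4 Eb4 B4 A4 E5 sounds F4 Db4 A4 G4 D5.
Then write for French horn in F: it sounds a perfect fifth below written, so the part must be a perfect fifth above concert.
F4 → C5
Db4 → Ab4
A4 → E5
G4 → D5
D5 → A5

C5 Ab4 E5 D5 A5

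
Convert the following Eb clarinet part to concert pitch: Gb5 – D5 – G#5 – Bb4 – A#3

Bbb5 F5 B5 Db5 C#4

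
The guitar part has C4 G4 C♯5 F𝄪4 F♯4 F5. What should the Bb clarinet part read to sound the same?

First find concert pitch: the guitar sounds a perfect octave below written, so C4 G4 C♯5 F𝄪4 F♯4 F5 sounds C3 G3 C#4 F##3 F#3 F4.
Then write for Bb clarinet: it sounds a major second below written, so the part must be a major second above concert.
C3 → D3
G3 → A3
C#4 → D#4
F##3 → G##3
F#3 → G#3
F4 → G4

D3 A3 D#4 G##3 G#3 G4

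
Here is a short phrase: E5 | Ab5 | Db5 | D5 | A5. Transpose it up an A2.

F##5 B5 E5 E#5 B#5

E5 becomes F##5
Ab5 becomes B5
Db5 becomes E5
D5 becomes E#5
A5 becomes B#5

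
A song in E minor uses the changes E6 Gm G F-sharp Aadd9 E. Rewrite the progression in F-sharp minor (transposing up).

F#6 Am A G# Badd9 F#

E minor up to F-sharp minor is a major second; each chord root moves by that interval while the quality stays the same.
E6: root E up a major second → F#, giving F#6.
Gm: root G up a major second → A, giving Am.
G: root G up a major second → A, giving A.
F-sharp: root F-sharp up a major second → G#, giving G#.
Aadd9: root A up a major second → B, giving Badd9.
E: root E up a major second → F#, giving F#.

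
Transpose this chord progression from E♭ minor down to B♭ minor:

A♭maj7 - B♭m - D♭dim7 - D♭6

E♭ minor down to B♭ minor is a perfect fourth; each chord root moves by that interval while the quality stays the same.
A♭maj7: root A♭ down a perfect fourth → Eb, giving Ebmaj7.
B♭m: root B♭ down a perfect fourth → F, giving Fm.
D♭dim7: root D♭ down a perfect fourth → Ab, giving Abdim7.
D♭6: root D♭ down a perfect fourth → Ab, giving Ab6.

Ebmaj7 Fm Abdim7 Ab6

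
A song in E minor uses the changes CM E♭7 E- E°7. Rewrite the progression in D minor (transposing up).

E minor up to D minor is a minor seventh; each chord root moves by that interval while the quality stays the same.
CM: root C up a minor seventh → Bb, giving BbM.
E♭7: root E♭ up a minor seventh → Db, giving Db7.
E-: root E up a minor seventh → D, giving D-.
E°7: root E up a minor seventh → D, giving D°7.

BbM Db7 D- D°7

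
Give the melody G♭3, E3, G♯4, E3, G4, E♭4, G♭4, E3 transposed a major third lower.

Ebb3 C3 E4 C3 Eb4 Cb4 Ebb4 C3

Gb3 down a major third is Ebb3.
E3 down a major third is C3.
A major third down from G#4 gives E4.
E3 down a major third is C3.
G4 down a major third is Eb4.
A major third down from Eb4 gives Cb4.
Gb4: a third down reaches E, and 4 semitones makes it Ebb4.
E3: a third down reaches C, and 4 semitones makes it C3.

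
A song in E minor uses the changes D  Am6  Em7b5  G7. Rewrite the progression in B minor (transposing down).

E minor down to B minor is a perfect fourth; each chord root moves by that interval while the quality stays the same.
D: root D down a perfect fourth → A, giving A.
Am6: root A down a perfect fourth → E, giving Em6.
Em7b5: root E down a perfect fourth → B, giving Bm7b5.
G7: root G down a perfect fourth → D, giving D7.

A Em6 Bm7b5 D7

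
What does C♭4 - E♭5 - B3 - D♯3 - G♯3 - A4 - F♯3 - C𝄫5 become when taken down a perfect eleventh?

Cb4 → Gb2
Eb5 → Bb3
B3 → F#2
D#3 → A#1
G#3 → D#2
A4 → E3
F#3 → C#2
Cbb5 → Gbb3

Gb2 Bb3 F#2 A#1 D#2 E3 C#2 Gbb3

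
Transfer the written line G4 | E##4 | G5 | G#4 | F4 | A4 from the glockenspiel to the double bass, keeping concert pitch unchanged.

G7 E##7 G8 G#7 F7 A7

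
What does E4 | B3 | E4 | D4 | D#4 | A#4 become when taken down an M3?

E4: a third down reaches C, and 4 semitones makes it C4.
B3: a third down reaches G, and 4 semitones makes it G3.
E4: a third down reaches C, and 4 semitones makes it C4.
D4 down a major third is Bb3.
A major third down from D#4 gives B3.
A#4 down a major third is F#4.

C4 G3 C4 Bb3 B3 F#4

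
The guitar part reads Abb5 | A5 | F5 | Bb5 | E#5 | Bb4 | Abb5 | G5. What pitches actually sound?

Abb4 A4 F4 Bb4 E#4 Bb3 Abb4 G4

Written C4 on the guitar sounds as C3, a perfect octave lower; apply that shift to every note.
Abb5 gives Abb4
A5 gives A4
F5 gives F4
Bb5 gives Bb4
E#5 gives E#4
Bb4 gives Bb3
Abb5 gives Abb4
G5 gives G4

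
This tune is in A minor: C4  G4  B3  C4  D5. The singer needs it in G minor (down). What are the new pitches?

Bb3 F4 A3 Bb3 C5

A minor to G minor down is a major second, so every note moves down by that interval.
C4 becomes Bb3
G4 becomes F4
B3 becomes A3
C4 becomes Bb3
D5 becomes C5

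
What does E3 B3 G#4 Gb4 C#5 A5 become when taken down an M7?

F2 C3 A3 Abb3 D4 Bb4

E3 down a major seventh is F2.
B3 down a major seventh is C3.
G#4: a seventh down reaches A, and 11 semitones makes it A3.
Gb4: a seventh down reaches A, and 11 semitones makes it Abb3.
C#5: a seventh down reaches D, and 11 semitones makes it D4.
A5 down a major seventh is Bb4.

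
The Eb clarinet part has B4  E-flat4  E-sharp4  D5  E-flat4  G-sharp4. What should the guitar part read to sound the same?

D6 Gb5 G#5 F6 Gb5 B5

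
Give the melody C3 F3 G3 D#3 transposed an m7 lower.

D2 G2 A2 E#2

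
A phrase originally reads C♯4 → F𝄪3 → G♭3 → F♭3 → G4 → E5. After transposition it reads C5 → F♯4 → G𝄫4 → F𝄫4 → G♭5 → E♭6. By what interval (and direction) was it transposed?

Take the first pair: C#4 → C5. C to C spans 8 letter names, so the interval is some kind of octave.
C#4 to C5 is 11 semitones, which makes it a diminished octave; the second version is higher, so the direction is up.
Checking another pair — E5 → Eb6 — gives the same interval.

up a diminished octave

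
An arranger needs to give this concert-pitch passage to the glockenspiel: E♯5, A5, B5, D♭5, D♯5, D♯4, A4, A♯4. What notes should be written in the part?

The glockenspiel sounds a perfect fifteenth above written, so the written part must be a perfect fifteenth below concert — transpose each note down.
E#5 becomes E#3
A5 becomes A3
B5 becomes B3
Db5 becomes Db3
D#5 becomes D#3
D#4 becomes D#2
A4 becomes A2
A#4 becomes A#2

E#3 A3 B3 Db3 D#3 D#2 A2 A#2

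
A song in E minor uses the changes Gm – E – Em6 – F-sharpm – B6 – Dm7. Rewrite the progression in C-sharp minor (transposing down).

Em C# C#m6 D#m G#6 Bm7

E minor down to C-sharp minor is a minor third; each chord root moves by that interval while the quality stays the same.
Gm: root G down a minor third → E, giving Em.
E: root E down a minor third → C#, giving C#.
Em6: root E down a minor third → C#, giving C#m6.
F-sharpm: root F-sharp down a minor third → D#, giving D#m.
B6: root B down a minor third → G#, giving G#6.
Dm7: root D down a minor third → B, giving Bm7.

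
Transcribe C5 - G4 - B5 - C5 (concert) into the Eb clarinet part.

A4 E4 G#5 A4

The Eb clarinet sounds a minor third above written, so the written part must be a minor third below concert — transpose each note down.
C5 to A4
G4 to E4
B5 to G#5
C5 to A4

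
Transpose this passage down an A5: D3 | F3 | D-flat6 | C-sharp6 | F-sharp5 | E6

An augmented fifth down from D3 gives Gb2.
An augmented fifth down from F3 gives Bbb2.
An augmented fifth down from Db6 gives Gbb5.
C#6 down an augmented fifth is F5.
An augmented fifth down from F#5 gives Bb4.
An augmented fifth down from E6 gives Ab5.

Gb2 Bbb2 Gbb5 F5 Bb4 Ab5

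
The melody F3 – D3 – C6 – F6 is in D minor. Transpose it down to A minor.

From D down to A is a perfect fourth; apply that to each pitch.
F3 to C3
D3 to A2
C6 to G5
F6 to C6

C3 A2 G5 C6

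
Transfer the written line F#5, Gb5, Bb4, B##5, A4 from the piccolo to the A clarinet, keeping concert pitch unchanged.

A6 Bbb6 Db6 D##7 C6

First find concert pitch: the piccolo sounds a perfect octave above written, so F#5 Gb5 Bb4 B##5 A4 sounds F#6 Gb6 Bb5 B##6 A5.
Then write for A clarinet: it sounds a minor third below written, so the part must be a minor third above concert.
F#6 → A6
Gb6 → Bbb6
Bb5 → Db6
B##6 → D##7
A5 → C6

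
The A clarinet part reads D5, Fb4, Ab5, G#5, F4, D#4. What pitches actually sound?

B4 Db4 F5 E#5 D4 B#3

Written C4 on the A clarinet sounds as A3, a minor third lower; apply that shift to every note.
D5 becomes B4
Fb4 becomes Db4
Ab5 becomes F5
G#5 becomes E#5
F4 becomes D4
D#4 becomes B#3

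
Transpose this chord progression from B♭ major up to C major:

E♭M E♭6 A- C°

B♭ major up to C major is a major second; each chord root moves by that interval while the quality stays the same.
E♭M: root E♭ up a major second → F, giving FM.
E♭6: root E♭ up a major second → F, giving F6.
A-: root A up a major second → B, giving B-.
C°: root C up a major second → D, giving D°.

FM F6 B- D°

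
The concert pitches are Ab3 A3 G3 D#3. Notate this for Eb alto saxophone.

F4 F#4 E4 B#3

The Eb alto saxophone sounds a major sixth below written, so the written part must be a major sixth above concert — transpose each note up.
Ab3 to F4
A3 to F#4
G3 to E4
D#3 to B#3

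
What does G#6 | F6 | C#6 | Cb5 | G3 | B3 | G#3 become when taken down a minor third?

G#6 → E#6
F6 → D6
C#6 → A#5
Cb5 → Ab4
G3 → E3
B3 → G#3
G#3 → E#3

E#6 D6 A#5 Ab4 E3 G#3 E#3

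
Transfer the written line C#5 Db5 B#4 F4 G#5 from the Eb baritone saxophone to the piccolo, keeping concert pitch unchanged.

E2 Fb2 D#2 Ab1 B2

First find concert pitch: the Eb baritone saxophone sounds a major thirteenth below written, so C#5 Db5 B#4 F4 G#5 sounds E3 Fb3 D#3 Ab2 B3.
Then write for piccolo: it sounds a perfect octave above written, so the part must be a perfect octave below concert.
E3 → E2
Fb3 → Fb2
D#3 → D#2
Ab2 → Ab1
B3 → B2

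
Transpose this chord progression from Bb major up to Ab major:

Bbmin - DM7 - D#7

Abmin CM7 C#7

Bb major up to Ab major is a minor seventh; each chord root moves by that interval while the quality stays the same.
Bbmin: root Bb up a minor seventh → Ab, giving Abmin.
DM7: root D up a minor seventh → C, giving CM7.
D#7: root D# up a minor seventh → C#, giving C#7.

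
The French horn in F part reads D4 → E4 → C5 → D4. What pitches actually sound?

G3 A3 F4 G3

The French horn in F sounds a perfect fifth below written, so transpose each written note down a perfect fifth.
D4 gives G3
E4 gives A3
C5 gives F4
D4 gives G3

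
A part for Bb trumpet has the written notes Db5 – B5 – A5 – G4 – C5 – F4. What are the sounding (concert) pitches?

Written C4 on the Bb trumpet sounds as Bb3, a major second lower; apply that shift to every note.
Db5 → Cb5
B5 → A5
A5 → G5
G4 → F4
C5 → Bb4
F4 → Eb4

Cb5 A5 G5 F4 Bb4 Eb4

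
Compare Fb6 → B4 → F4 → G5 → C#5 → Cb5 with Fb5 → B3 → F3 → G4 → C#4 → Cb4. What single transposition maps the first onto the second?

down a perfect octave

From Fb6 to Fb5 is 8 letter names — an octave of some quality.
Fb5 to Fb6 is 12 semitones, which makes it a perfect octave; the second version is lower, so the direction is down.
Checking another pair — Cb5 → Cb4 — gives the same interval.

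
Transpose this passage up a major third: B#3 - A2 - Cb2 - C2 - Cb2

A major third up from B#3 gives D##4.
A2: a third up reaches C, and 4 semitones makes it C#3.
Cb2 up a major third is Eb2.
A major third up from C2 gives E2.
A major third up from Cb2 gives Eb2.

D##4 C#3 Eb2 E2 Eb2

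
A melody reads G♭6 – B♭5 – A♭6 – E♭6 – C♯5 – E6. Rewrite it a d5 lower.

Gb6 to C6
Bb5 to E5
Ab6 to D6
Eb6 to A5
C#5 to F##4
E6 to A#5

C6 E5 D6 A5 F##4 A#5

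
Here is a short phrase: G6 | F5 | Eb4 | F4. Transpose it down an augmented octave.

Gb5 Fb4 Ebb3 Fb3

G6: an octave down reaches G, and 13 semitones makes it Gb5.
An augmented octave down from F5 gives Fb4.
Eb4 down an augmented octave is Ebb3.
An augmented octave down from F4 gives Fb3.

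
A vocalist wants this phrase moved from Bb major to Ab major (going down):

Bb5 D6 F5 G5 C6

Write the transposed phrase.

Bb major to Ab major down is a major second, so every note moves down by that interval.
Bb5 gives Ab5
D6 gives C6
F5 gives Eb5
G5 gives F5
C6 gives Bb5

Ab5 C6 Eb5 F5 Bb5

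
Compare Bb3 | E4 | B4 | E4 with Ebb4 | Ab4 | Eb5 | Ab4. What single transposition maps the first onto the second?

From Bb3 to Ebb4 is 4 letter names — a fourth of some quality.
Bb3 to Ebb4 is 4 semitones, which makes it a diminished fourth; the second version is higher, so the direction is up.
Checking another pair — E4 → Ab4 — gives the same interval.

up a diminished fourth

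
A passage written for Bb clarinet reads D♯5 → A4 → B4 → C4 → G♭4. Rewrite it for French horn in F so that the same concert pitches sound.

First find concert pitch: the Bb clarinet sounds a major second below written, so D♯5 A4 B4 C4 G♭4 sounds C#5 G4 A4 Bb3 Fb4.
Then write for French horn in F: it sounds a perfect fifth below written, so the part must be a perfect fifth above concert.
C#5 → G#5
G4 → D5
A4 → E5
Bb3 → F4
Fb4 → Cb5

G#5 D5 E5 F4 Cb5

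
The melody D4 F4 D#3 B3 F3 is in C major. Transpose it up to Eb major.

F4 Ab4 F#3 D4 Ab3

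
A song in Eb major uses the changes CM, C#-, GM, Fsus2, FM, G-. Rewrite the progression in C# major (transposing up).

A#M A##- E#M D#sus2 D#M E#-

Eb major up to C# major is an augmented sixth; each chord root moves by that interval while the quality stays the same.
CM: root C up an augmented sixth → A#, giving A#M.
C#-: root C# up an augmented sixth → A##, giving A##-.
GM: root G up an augmented sixth → E#, giving E#M.
Fsus2: root F up an augmented sixth → D#, giving D#sus2.
FM: root F up an augmented sixth → D#, giving D#M.
G-: root G up an augmented sixth → E#, giving E#-.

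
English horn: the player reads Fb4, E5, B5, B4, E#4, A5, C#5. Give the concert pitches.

Bbb3 A4 E5 E4 A#3 D5 F#4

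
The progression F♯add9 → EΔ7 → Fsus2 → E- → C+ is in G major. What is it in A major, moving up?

G major up to A major is a major second; each chord root moves by that interval while the quality stays the same.
F♯add9: root F♯ up a major second → G#, giving G#add9.
EΔ7: root E up a major second → F#, giving F#Δ7.
Fsus2: root F up a major second → G, giving Gsus2.
E-: root E up a major second → F#, giving F#-.
C+: root C up a major second → D, giving D+.

G#add9 F#Δ7 Gsus2 F#- D+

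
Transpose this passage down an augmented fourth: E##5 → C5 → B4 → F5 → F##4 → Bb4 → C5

B#4 Gb4 F4 Cb5 C#4 Fb4 Gb4

E##5 gives B#4
C5 gives Gb4
B4 gives F4
F5 gives Cb5
F##4 gives C#4
Bb4 gives Fb4
C5 gives Gb4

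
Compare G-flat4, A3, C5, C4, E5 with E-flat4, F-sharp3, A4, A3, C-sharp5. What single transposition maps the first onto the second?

down a minor third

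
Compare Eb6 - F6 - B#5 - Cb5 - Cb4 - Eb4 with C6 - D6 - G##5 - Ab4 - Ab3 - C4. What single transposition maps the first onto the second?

From Eb6 to C6 is 3 letter names — a third of some quality.
C6 to Eb6 is 3 semitones, which makes it a minor third; the second version is lower, so the direction is down.
Checking another pair — Eb4 → C4 — gives the same interval.

down a minor third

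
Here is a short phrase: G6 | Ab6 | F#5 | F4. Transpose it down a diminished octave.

G#5 A5 F##4 F#3

G6 to G#5
Ab6 to A5
F#5 to F##4
F4 to F#3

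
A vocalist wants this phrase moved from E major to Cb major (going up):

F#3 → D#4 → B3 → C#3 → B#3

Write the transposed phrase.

E major to Cb major up is a diminished sixth, so every note moves up by that interval.
F#3 -> Db4
D#4 -> Bb4
B3 -> Gb4
C#3 -> Ab3
B#3 -> G4

Db4 Bb4 Gb4 Ab3 G4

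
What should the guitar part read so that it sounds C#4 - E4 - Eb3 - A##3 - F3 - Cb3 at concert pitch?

C#5 E5 Eb4 A##4 F4 Cb4

The guitar sounds a perfect octave below written, so the written part must be a perfect octave above concert — transpose each note up.
C#4 → C#5
E4 → E5
Eb3 → Eb4
A##3 → A##4
F3 → F4
Cb3 → Cb4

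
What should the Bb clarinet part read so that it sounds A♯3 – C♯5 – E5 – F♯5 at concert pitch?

B#3 D#5 F#5 G#5

The Bb clarinet sounds a major second below written, so the written part must be a major second above concert — transpose each note up.
A#3 becomes B#3
C#5 becomes D#5
E5 becomes F#5
F#5 becomes G#5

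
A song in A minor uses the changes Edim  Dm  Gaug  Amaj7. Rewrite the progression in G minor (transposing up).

A minor up to G minor is a minor seventh; each chord root moves by that interval while the quality stays the same.
Edim: root E up a minor seventh → D, giving Ddim.
Dm: root D up a minor seventh → C, giving Cm.
Gaug: root G up a minor seventh → F, giving Faug.
Amaj7: root A up a minor seventh → G, giving Gmaj7.

Ddim Cm Faug Gmaj7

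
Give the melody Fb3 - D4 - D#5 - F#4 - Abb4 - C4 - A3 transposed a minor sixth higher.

Fb3 to Dbb4
D4 to Bb4
D#5 to B5
F#4 to D5
Abb4 to Fbb5
C4 to Ab4
A3 to F4

Dbb4 Bb4 B5 D5 Fbb5 Ab4 F4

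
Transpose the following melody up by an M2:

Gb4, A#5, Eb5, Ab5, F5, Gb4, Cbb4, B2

Ab4 B#5 F5 Bb5 G5 Ab4 Dbb4 C#3

Gb4 gives Ab4
A#5 gives B#5
Eb5 gives F5
Ab5 gives Bb5
F5 gives G5
Gb4 gives Ab4
Cbb4 gives Dbb4
B2 gives C#3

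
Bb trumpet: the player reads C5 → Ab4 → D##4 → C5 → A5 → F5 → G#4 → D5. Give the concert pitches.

Written C4 on the Bb trumpet sounds as Bb3, a major second lower; apply that shift to every note.
C5 -> Bb4
Ab4 -> Gb4
D##4 -> C##4
C5 -> Bb4
A5 -> G5
F5 -> Eb5
G#4 -> F#4
D5 -> C5

Bb4 Gb4 C##4 Bb4 G5 Eb5 F#4 C5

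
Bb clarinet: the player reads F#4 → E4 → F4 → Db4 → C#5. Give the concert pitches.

E4 D4 Eb4 Cb4 B4

Written C4 on the Bb clarinet sounds as Bb3, a major second lower; apply that shift to every note.
F#4 -> E4
E4 -> D4
F4 -> Eb4
Db4 -> Cb4
C#5 -> B4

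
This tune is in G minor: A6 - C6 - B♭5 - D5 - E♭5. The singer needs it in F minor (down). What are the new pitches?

G6 Bb5 Ab5 C5 Db5

From G down to F is a major second; apply that to each pitch.
A6 gives G6
C6 gives Bb5
Bb5 gives Ab5
D5 gives C5
Eb5 gives Db5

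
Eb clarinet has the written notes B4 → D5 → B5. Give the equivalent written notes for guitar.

D6 F6 D7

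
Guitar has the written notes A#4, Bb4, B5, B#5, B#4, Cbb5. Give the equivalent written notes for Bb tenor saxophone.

B#4 C5 C#6 C##6 C##5 Dbb5

First find concert pitch: the guitar sounds a perfect octave below written, so A#4 Bb4 B5 B#5 B#4 Cbb5 sounds A#3 Bb3 B4 B#4 B#3 Cbb4.
Then write for Bb tenor saxophone: it sounds a major ninth below written, so the part must be a major ninth above concert.
A#3 → B#4
Bb3 → C5
B4 → C#6
B#4 → C##6
B#3 → C##5
Cbb4 → Dbb5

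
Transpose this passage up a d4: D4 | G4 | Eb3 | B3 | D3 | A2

D4 up a diminished fourth is Gb4.
G4 up a diminished fourth is Cb5.
A diminished fourth up from Eb3 gives Abb3.
B3: a fourth up reaches E, and 4 semitones makes it Eb4.
D3: a fourth up reaches G, and 4 semitones makes it Gb3.
A2 up a diminished fourth is Db3.

Gb4 Cb5 Abb3 Eb4 Gb3 Db3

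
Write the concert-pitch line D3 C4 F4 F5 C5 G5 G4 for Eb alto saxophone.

B3 A4 D5 D6 A5 E6 E5

Written C4 sounds as Eb3 on the Eb alto saxophone, so concert pitches are written a major sixth up.
D3 becomes B3
C4 becomes A4
F4 becomes D5
F5 becomes D6
C5 becomes A5
G5 becomes E6
G4 becomes E5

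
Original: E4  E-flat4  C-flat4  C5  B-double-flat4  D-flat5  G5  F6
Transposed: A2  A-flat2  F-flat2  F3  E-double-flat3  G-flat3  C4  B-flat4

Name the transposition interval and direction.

Take the first pair: E4 → A2. E to A spans 12 letter names, so the interval is some kind of twelfth.
A2 to E4 is 19 semitones, which makes it a perfect twelfth; the second version is lower, so the direction is down.
Checking another pair — F6 → Bb4 — gives the same interval.

down a perfect twelfth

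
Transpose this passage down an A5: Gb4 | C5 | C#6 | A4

Cbb4 Fb4 F5 Db4

Gb4 → Cbb4
C5 → Fb4
C#6 → F5
A4 → Db4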